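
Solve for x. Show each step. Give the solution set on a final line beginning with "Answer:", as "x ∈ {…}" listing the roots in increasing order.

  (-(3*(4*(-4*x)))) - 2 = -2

Step 1. [(-(3*(4*(-4*x)))) - 2 = -2] add 2: x sits inside (… - 2). So sub: -(3*(4*(-4*x))) = 0.
Step 2. [-(3*(4*(-4*x))) = 0] leading − — multiply by −1 ⇒ neg: 3*(4*(-4*x)) = 0.
Step 3. [3*(4*(-4*x)) = 0] divide by the outer 3. So div: 4*(-4*x) = 0.
Step 4. [4*(-4*x) = 0] divide by the outer 4. So div: -4*x = 0.
Step 5. [-4*x = 0] -4 out front; divide by -4, so div: x = 0.

Answer: x ∈ {0}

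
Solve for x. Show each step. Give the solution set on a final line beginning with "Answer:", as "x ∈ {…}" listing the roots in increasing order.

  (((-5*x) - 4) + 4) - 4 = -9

Step 1. [(((-5*x) - 4) + 4) - 4 = -9] peel the -4: add 4 from each side ⇒ sub: ((-5*x) - 4) + 4 = -5.
Step 2. [((-5*x) - 4) + 4 = -5] subtract 4: x sits inside (… + 4) ⇒ sub: (-5*x) - 4 = -9.
Step 3. [(-5*x) - 4 = -9] the outer -4 inverts by adding 4. So sub: -5*x = -5.
Step 4. [-5*x = -5] -5·(inner) — divide through by -5, so div: x = 1.

Answer: x ∈ {1}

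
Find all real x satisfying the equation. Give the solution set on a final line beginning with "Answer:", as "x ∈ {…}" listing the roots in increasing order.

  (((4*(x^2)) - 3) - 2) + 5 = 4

Step 1. [(((4*(x^2)) - 3) - 2) + 5 = 4] peel the +5: subtract 5 from each side ⇒ sub: ((4*(x^2)) - 3) - 2 = -1.
Step 2. [((4*(x^2)) - 3) - 2 = -1] peel the -2: add 2 from each side, so sub: (4*(x^2)) - 3 = 1.
Step 3. [(4*(x^2)) - 3 = 1] add 3: x sits inside (… - 3), so sub: 4*(x^2) = 4.
Step 4. [4*(x^2) = 4] 4 out front; divide by 4 ⇒ div: x^2 = 1.
Step 5. [x^2 = 1] √ both sides: 1 ≥ 0 gives two branches ⇒ sqrt: x = 1 or -1.

Answer: x ∈ {-1, 1}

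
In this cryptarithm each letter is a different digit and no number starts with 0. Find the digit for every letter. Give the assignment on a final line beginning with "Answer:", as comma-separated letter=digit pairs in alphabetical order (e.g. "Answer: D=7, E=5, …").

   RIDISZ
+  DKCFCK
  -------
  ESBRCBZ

Step 1. [col 1: Z + K ≡ Z (mod 10)] in column 1 we have Z+K≡Z with carry-in 0; given nothing yet and all letters distinct, none taken yet, that pins K to 0. So K=0.
Step 2. [col 1: Z + K ≡ Z (mod 10)] Z=3 is one option consistent with column 1 (Z + K ≡ Z (mod 10), carry-in 0) — take it ⇒ Z=3.
Step 3. [col 2: S + C ≡ B (mod 10)] column 2 (S + C ≡ B (mod 10), carry-in 0) doesn't pin C yet; pick C=5 and continue. So C=5.
Step 4. [E] E is the leading digit of a 7-digit sum of two 6-digit numbers; the final carry is exactly 1 ⇒ E=1.
Step 5. [col 2: S + C ≡ B (mod 10)] B=7 is one option consistent with column 2 (S + C ≡ B (mod 10), carry-in 0) — take it ⇒ B=7.
Step 6. [col 2: S + C ≡ B (mod 10)] column 2 reads S+C+carry(0)=B with C=5, B=7; with digits 0,1,3,5,7 already taken and all letters distinct, the only value for S is 2, so S=2.
Step 7. [col 3: I + F ≡ C (mod 10)] several values work for F in column 3 (I + F ≡ C (mod 10), carry-in 0); try F=9. So F=9.
Step 8. [col 3: I + F ≡ C (mod 10)] in column 3 we have I+F≡C with carry-in 0; given F=9, C=5 and digits 0,1,2,3,5,7,9 already taken and all letters distinct, that pins I to 6 ⇒ I=6.
Step 9. [col 4: D + C ≡ R (mod 10)] from column 4 (C=5, carry-in 1, digits 0,1,2,3,5,6,7,9 already taken and all letters distinct): R must equal 4, so R=4.
Step 10. [col 4: D + C ≡ R (mod 10)] from column 4 (C=5, R=4, carry-in 1, digits 0,1,2,3,4,5,6,7,9 already taken and all letters distinct): D must equal 8. So D=8.

Answer: B=7, C=5, D=8, E=1, F=9, I=6, K=0, R=4, S=2, Z=3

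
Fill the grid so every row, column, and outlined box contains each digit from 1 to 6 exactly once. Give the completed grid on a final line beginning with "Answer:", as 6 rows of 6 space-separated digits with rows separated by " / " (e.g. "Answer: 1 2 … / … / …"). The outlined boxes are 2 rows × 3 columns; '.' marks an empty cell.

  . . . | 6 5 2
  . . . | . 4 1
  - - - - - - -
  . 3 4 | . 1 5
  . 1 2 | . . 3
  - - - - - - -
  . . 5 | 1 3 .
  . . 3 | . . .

Step 1. [r3c1∈{6}] r3c1 is down to just 6, so r3c1=6.
Step 2. [r6c5∈{2,6}] 2 has one home in col 5: r6c5 ⇒ r6c5=2.
Step 3. [r1c2∈{4}] nothing but 4 survives at r1c2, so r1c2=4.
Step 4. [r2c2∈{2,5,6}] in col 2, 5 fits only at r2c2. So r2c2=5.
Step 5. [r6c1∈{1,4}] r6c1 is the only open cell in row 6 admitting 1 ⇒ r6c1=1.
Step 6. [r6c2∈{6}] only 6 remains possible at r6c2, so r6c2=6.
Step 7. [r5c1∈{2,4}] across col 1, 4 lands solely at r5c1, so r5c1=4.
Step 8. [r1c1∈{3}] nothing but 3 survives at r1c1 ⇒ r1c1=3.
Step 9. [r4c4∈{4}] r4c4 is down to just 4 ⇒ r4c4=4.
Step 10. [r2c1∈{2}] nothing but 2 survives at r2c1, so r2c1=2.
Step 11. [r3c4∈{2}] only 2 remains possible at r3c4. So r3c4=2.
Step 12. [r4c1∈{5}] nothing but 5 survives at r4c1, so r4c1=5.
Step 13. [r2c3∈{6}] r2c3 is down to just 6 ⇒ r2c3=6.
Step 14. [r6c6∈{4}] r6c6 is down to just 4 ⇒ r6c6=4.
Step 15. [r5c2∈{2}] nothing but 2 survives at r5c2, so r5c2=2.
Step 16. [r1c3∈{1}] r1c3 has the single candidate 1 ⇒ r1c3=1.
Step 17. [r4c5∈{6}] r4c5 has the single candidate 6. So r4c5=6.
Step 18. [r2c4∈{3}] r2c4 is down to just 3, so r2c4=3.
Step 19. [r5c6∈{6}] r5c6 is down to just 6. So r5c6=6.
Step 20. [r6c4∈{5}] r6c4's peers cover all but 5. So r6c4=5.

Answer: 3 4 1 6 5 2 / 2 5 6 3 4 1 / 6 3 4 2 1 5 / 5 1 2 4 6 3 / 4 2 5 1 3 6 / 1 6 3 5 2 4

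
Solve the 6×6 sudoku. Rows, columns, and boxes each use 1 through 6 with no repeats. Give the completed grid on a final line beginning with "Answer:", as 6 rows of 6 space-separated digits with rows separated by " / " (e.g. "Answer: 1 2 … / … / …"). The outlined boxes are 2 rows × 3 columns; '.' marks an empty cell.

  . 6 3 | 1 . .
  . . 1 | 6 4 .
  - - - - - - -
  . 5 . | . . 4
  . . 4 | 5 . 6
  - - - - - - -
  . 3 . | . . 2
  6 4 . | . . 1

Step 1. [r3c4∈{2,3}] 2 has one home in col 4: r3c4, so r3c4=2.
Step 2. [r4c2∈{1,2}] in col 2, 1 fits only at r4c2 ⇒ r4c2=1.
Step 3. [r5c3∈{5}] r5c3 is down to just 5, so r5c3=5.
Step 4. [r4c5∈{3}] r4c5 is down to just 3. So r4c5=3.
Step 5. [r1c6∈{5}] r1c6 has the single candidate 5, so r1c6=5.
Step 6. [r2c2∈{2}] only 2 remains possible at r2c2. So r2c2=2.
Step 7. [r1c1∈{4}] r1c1 has the single candidate 4, so r1c1=4.
Step 8. [r3c3∈{6}] nothing but 6 survives at r3c3 ⇒ r3c3=6.
Step 9. [r1c5∈{2}] only 2 remains possible at r1c5, so r1c5=2.
Step 10. [r5c4∈{4}] r5c4's peers cover all but 4, so r5c4=4.
Step 11. [r5c5∈{6}] r5c5 has the single candidate 6 ⇒ r5c5=6.
Step 12. [r2c1∈{5}] r2c1's peers cover all but 5. So r2c1=5.
Step 13. [r5c1∈{1}] only 1 remains possible at r5c1 ⇒ r5c1=1.
Step 14. [r6c5∈{5}] r6c5's peers cover all but 5 ⇒ r6c5=5.
Step 15. [r6c4∈{3}] r6c4's peers cover all but 3. So r6c4=3.
Step 16. [r3c1∈{3}] r3c1 has the single candidate 3 ⇒ r3c1=3.
Step 17. [r3c5∈{1}] r3c5's peers cover all but 1 ⇒ r3c5=1.
Step 18. [r4c1∈{2}] only 2 remains possible at r4c1. So r4c1=2.
Step 19. [r6c3∈{2}] only 2 remains possible at r6c3, so r6c3=2.
Step 20. [r2c6∈{3}] r2c6 has the single candidate 3. So r2c6=3.

Answer: 4 6 3 1 2 5 / 5 2 1 6 4 3 / 3 5 6 2 1 4 / 2 1 4 5 3 6 / 1 3 5 4 6 2 / 6 4 2 3 5 1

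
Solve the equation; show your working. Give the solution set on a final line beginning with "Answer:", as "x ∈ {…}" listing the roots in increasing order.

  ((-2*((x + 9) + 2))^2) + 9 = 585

Step 1. [((-2*((x + 9) + 2))^2) + 9 = 585] peel the +9: subtract 9 from each side. So sub: (-2*((x + 9) + 2))^2 = 576.
Step 2. [(-2*((x + 9) + 2))^2 = 576] 576 ≥ 0, LHS is (·)² — take ±√ ⇒ sqrt: -2*((x + 9) + 2) = 24 or -24.
Step 3. [-2*((x + 9) + 2) = 24 or -24] -2·(inner) — divide through by -2. So div: (x + 9) + 2 = -12 or 12.
Step 4. [(x + 9) + 2 = -12 or 12] the outer +2 inverts by subtracting 2. So sub: x + 9 = -14 or 10.
Step 5. [x + 9 = -14 or 10] +9 is outermost — subtract 9 both sides ⇒ sub: x = -23 or 1.

Answer: x ∈ {-23, 1}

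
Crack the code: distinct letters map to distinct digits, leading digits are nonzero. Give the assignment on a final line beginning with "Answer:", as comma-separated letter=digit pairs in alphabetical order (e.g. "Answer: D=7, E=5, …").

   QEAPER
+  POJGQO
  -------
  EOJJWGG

Step 1. [E] the sum has 7 digits but both addends have 6; that extra leading digit E is the final carry, namely 1. So E=1.
Step 2. [col 1: R + O ≡ G (mod 10)] no forcing yet in column 1 (carry-in 0); R=6 is free and consistent — try it. So R=6.
Step 3. [col 1: R + O ≡ G (mod 10)] no forcing yet in column 1 (carry-in 0); O=2 is free and consistent — try it. So O=2.
Step 4. [col 1: R + O ≡ G (mod 10)] column 1: given R=6, O=2, carry-in 0, and digits 1,2,6 already taken and all letters distinct, R+O≡G (mod 10) forces G=8. So G=8.
Step 5. [col 2: E + Q ≡ G (mod 10)] column 2: given E=1, G=8, carry-in 0, and digits 1,2,6,8 already taken and all letters distinct, E+Q≡G (mod 10) forces Q=7 ⇒ Q=7.
Step 6. [col 3: P + G ≡ W (mod 10)] column 3: given G=8, carry-in 0, and digits 1,2,6,7,8 already taken and all letters distinct, P+G≡W (mod 10) forces W=3, so W=3.
Step 7. [col 3: P + G ≡ W (mod 10)] column 3: given G=8, W=3, carry-in 0, and digits 1,2,3,6,7,8 already taken and all letters distinct, P+G≡W (mod 10) forces P=5. So P=5.
Step 8. [col 4: A + J ≡ J (mod 10)] column 4: given nothing yet, carry-in 1, and digits 1,2,3,5,6,7,8 already taken and all letters distinct, A+J≡J (mod 10) forces A=9. So A=9.
Step 9. [col 4: A + J ≡ J (mod 10)] no forcing yet in column 4 (carry-in 1); J=4 is free and consistent — try it ⇒ J=4.

Answer: A=9, E=1, G=8, J=4, O=2, P=5, Q=7, R=6, W=3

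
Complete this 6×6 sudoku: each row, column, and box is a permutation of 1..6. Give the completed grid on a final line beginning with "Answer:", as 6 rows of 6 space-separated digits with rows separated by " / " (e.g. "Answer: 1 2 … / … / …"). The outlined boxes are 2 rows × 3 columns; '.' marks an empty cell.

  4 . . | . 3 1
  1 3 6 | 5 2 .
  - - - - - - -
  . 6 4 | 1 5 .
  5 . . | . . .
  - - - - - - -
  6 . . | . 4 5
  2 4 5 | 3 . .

Step 1. [r3c6∈{2,3}] across row 3, 2 lands solely at r3c6, so r3c6=2.
Step 2. [r4c6∈{3,4,6}] col 6 places 3 nowhere but r4c6. So r4c6=3.
Step 3. [r1c3∈{2}] nothing but 2 survives at r1c3, so r1c3=2.
Step 4. [r5c2∈{1}] r5c2 has the single candidate 1. So r5c2=1.
Step 5. [r4c5∈{6}] r4c5 has the single candidate 6 ⇒ r4c5=6.
Step 6. [r5c4∈{2}] r5c4's peers cover all but 2 ⇒ r5c4=2.
Step 7. [r3c1∈{3}] r3c1 is down to just 3, so r3c1=3.
Step 8. [r4c2∈{2}] r4c2's peers cover all but 2 ⇒ r4c2=2.
Step 9. [r1c4∈{6}] nothing but 6 survives at r1c4 ⇒ r1c4=6.
Step 10. [r5c3∈{3}] r5c3 has the single candidate 3 ⇒ r5c3=3.
Step 11. [r1c2∈{5}] r1c2 has the single candidate 5 ⇒ r1c2=5.
Step 12. [r4c4∈{4}] only 4 remains possible at r4c4, so r4c4=4.
Step 13. [r2c6∈{4}] only 4 remains possible at r2c6. So r2c6=4.
Step 14. [r6c5∈{1}] only 1 remains possible at r6c5. So r6c5=1.
Step 15. [r4c3∈{1}] nothing but 1 survives at r4c3 ⇒ r4c3=1.
Step 16. [r6c6∈{6}] nothing but 6 survives at r6c6. So r6c6=6.

Answer: 4 5 2 6 3 1 / 1 3 6 5 2 4 / 3 6 4 1 5 2 / 5 2 1 4 6 3 / 6 1 3 2 4 5 / 2 4 5 3 1 6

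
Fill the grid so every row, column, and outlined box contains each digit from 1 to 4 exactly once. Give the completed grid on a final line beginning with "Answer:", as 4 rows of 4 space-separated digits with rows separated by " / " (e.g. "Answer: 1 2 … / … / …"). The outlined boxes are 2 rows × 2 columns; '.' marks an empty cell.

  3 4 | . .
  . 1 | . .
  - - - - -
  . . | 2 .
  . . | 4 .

Step 1. [r1c4∈{1,2}] r1c4 is the only open cell in row 1 admitting 2. So r1c4=2.
Step 2. [r4c2∈{2,3}] r4c2 is the only open cell in col 2 admitting 2 ⇒ r4c2=2.
Step 3. [r4c4∈{1,3}] 3 has one home in row 4: r4c4. So r4c4=3.
Step 4. [r3c4∈{1}] nothing but 1 survives at r3c4 ⇒ r3c4=1.
Step 5. [r2c1∈{2}] r2c1 is down to just 2, so r2c1=2.
Step 6. [r2c3∈{3}] r2c3 is down to just 3, so r2c3=3.
Step 7. [r3c1∈{4}] r3c1's peers cover all but 4. So r3c1=4.
Step 8. [r1c3∈{1}] r1c3 is down to just 1 ⇒ r1c3=1.
Step 9. [r4c1∈{1}] only 1 remains possible at r4c1, so r4c1=1.
Step 10. [r2c4∈{4}] r2c4 has the single candidate 4. So r2c4=4.
Step 11. [r3c2∈{3}] r3c2's peers cover all but 3. So r3c2=3.

Answer: 3 4 1 2 / 2 1 3 4 / 4 3 2 1 / 1 2 4 3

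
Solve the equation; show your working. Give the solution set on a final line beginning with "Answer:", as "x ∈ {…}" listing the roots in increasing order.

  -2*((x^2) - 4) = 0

Step 1. [-2*((x^2) - 4) = 0] -2 out front; divide by -2, so div: (x^2) - 4 = 0.
Step 2. [(x^2) - 4 = 0] 4 comes off first (add 4). So sub: x^2 = 4.
Step 3. [x^2 = 4] √ both sides: 4 ≥ 0 gives two branches, so sqrt: x = 2 or -2.

Answer: x ∈ {-2, 2}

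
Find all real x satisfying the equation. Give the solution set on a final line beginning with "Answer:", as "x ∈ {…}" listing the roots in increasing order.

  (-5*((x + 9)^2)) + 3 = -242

Step 1. [(-5*((x + 9)^2)) + 3 = -242] the outer +3 inverts by subtracting 3, so sub: -5*((x + 9)^2) = -245.
Step 2. [-5*((x + 9)^2) = -245] -5 out front; divide by -5, so div: (x + 9)^2 = 49.
Step 3. [(x + 9)^2 = 49] 49 ≥ 0, LHS is (·)² — take ±√ ⇒ sqrt: x + 9 = 7 or -7.
Step 4. [x + 9 = 7 or -7] +9 is outermost — subtract 9 both sides. So sub: x = -2 or -16.

Answer: x ∈ {-16, -2}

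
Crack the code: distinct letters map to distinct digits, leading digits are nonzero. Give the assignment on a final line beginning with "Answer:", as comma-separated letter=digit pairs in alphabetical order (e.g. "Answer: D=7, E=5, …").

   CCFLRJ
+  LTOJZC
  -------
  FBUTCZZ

Step 1. [col 1: J + C ≡ Z (mod 10)] several values work for J in column 1 (J + C ≡ Z (mod 10), carry-in 0); try J=7 ⇒ J=7.
Step 2. [col 1: J + C ≡ Z (mod 10)] no forcing yet in column 1 (carry-in 0); Z=3 is free and consistent — try it ⇒ Z=3.
Step 3. [F] adding two 6-digit numbers gives at most 6+1 digits, and here it does — F is that final carry and must be 1 ⇒ F=1.
Step 4. [col 1: J + C ≡ Z (mod 10)] column 1 reads J+C+carry(0)=Z with J=7, Z=3; with digits 1,3,7 already taken and all letters distinct, the only value for C is 6, so C=6.
Step 5. [col 2: R + Z ≡ Z (mod 10)] column 2: given Z=3, carry-in 1, and digits 1,3,6,7 already taken and all letters distinct, R+Z≡Z (mod 10) forces R=9 ⇒ R=9.
Step 6. [col 3: L + J ≡ C (mod 10)] column 3: given J=7, C=6, carry-in 1, and digits 1,3,6,7,9 already taken and all letters distinct, L+J≡C (mod 10) forces L=8 ⇒ L=8.
Step 7. [col 4: F + O ≡ T (mod 10)] column 4 (F + O ≡ T (mod 10), carry-in 1) doesn't pin T yet; pick T=4 and continue, so T=4.
Step 8. [col 4: F + O ≡ T (mod 10)] column 4 reads F+O+carry(1)=T with F=1, T=4; with digits 1,3,4,6,7,8,9 already taken and all letters distinct, the only value for O is 2. So O=2.
Step 9. [col 5: C + T ≡ U (mod 10)] in column 5 we have C+T≡U with carry-in 0; given C=6, T=4 and digits 1,2,3,4,6,7,8,9 already taken and all letters distinct, that pins U to 0, so U=0.
Step 10. [col 6: C + L ≡ B (mod 10)] column 6 reads C+L+carry(1)=B with C=6, L=8; with digits 0,1,2,3,4,6,7,8,9 already taken and all letters distinct, the only value for B is 5 ⇒ B=5.

Answer: B=5, C=6, F=1, J=7, L=8, O=2, R=9, T=4, U=0, Z=3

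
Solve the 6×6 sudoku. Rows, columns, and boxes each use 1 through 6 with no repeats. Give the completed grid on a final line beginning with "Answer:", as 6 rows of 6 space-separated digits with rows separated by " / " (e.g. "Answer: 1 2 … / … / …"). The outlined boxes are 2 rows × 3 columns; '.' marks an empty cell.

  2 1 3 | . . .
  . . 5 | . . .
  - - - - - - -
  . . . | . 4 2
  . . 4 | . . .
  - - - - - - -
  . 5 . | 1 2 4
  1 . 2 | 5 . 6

Step 1. [r5c1∈{3,6}] in row 5, 3 fits only at r5c1. So r5c1=3.
Step 2. [r2c4∈{2,3,4,6}] across row 2, 2 lands solely at r2c4, so r2c4=2.
Step 3. [r2c1∈{4,6}] col 1 places 4 nowhere but r2c1 ⇒ r2c1=4.
Step 4. [r2c2∈{6}] nothing but 6 survives at r2c2. So r2c2=6.
Step 5. [r6c5∈{3}] only 3 remains possible at r6c5. So r6c5=3.
Step 6. [r2c5∈{1}] r2c5 has the single candidate 1. So r2c5=1.
Step 7. [r3c2∈{3}] r3c2 is down to just 3 ⇒ r3c2=3.
Step 8. [r3c4∈{6}] r3c4's peers cover all but 6 ⇒ r3c4=6.
Step 9. [r4c5∈{5}] r4c5 has the single candidate 5 ⇒ r4c5=5.
Step 10. [r4c4∈{3}] only 3 remains possible at r4c4, so r4c4=3.
Step 11. [r1c5∈{6}] r1c5's peers cover all but 6. So r1c5=6.
Step 12. [r3c3∈{1}] r3c3 is down to just 1. So r3c3=1.
Step 13. [r4c2∈{2}] only 2 remains possible at r4c2, so r4c2=2.
Step 14. [r4c1∈{6}] only 6 remains possible at r4c1, so r4c1=6.
Step 15. [r1c6∈{5}] r1c6's peers cover all but 5 ⇒ r1c6=5.
Step 16. [r6c2∈{4}] nothing but 4 survives at r6c2, so r6c2=4.
Step 17. [r5c3∈{6}] only 6 remains possible at r5c3, so r5c3=6.
Step 18. [r3c1∈{5}] r3c1 has the single candidate 5 ⇒ r3c1=5.
Step 19. [r2c6∈{3}] only 3 remains possible at r2c6. So r2c6=3.
Step 20. [r1c4∈{4}] only 4 remains possible at r1c4 ⇒ r1c4=4.
Step 21. [r4c6∈{1}] r4c6 is down to just 1. So r4c6=1.

Answer: 2 1 3 4 6 5 / 4 6 5 2 1 3 / 5 3 1 6 4 2 / 6 2 4 3 5 1 / 3 5 6 1 2 4 / 1 4 2 5 3 6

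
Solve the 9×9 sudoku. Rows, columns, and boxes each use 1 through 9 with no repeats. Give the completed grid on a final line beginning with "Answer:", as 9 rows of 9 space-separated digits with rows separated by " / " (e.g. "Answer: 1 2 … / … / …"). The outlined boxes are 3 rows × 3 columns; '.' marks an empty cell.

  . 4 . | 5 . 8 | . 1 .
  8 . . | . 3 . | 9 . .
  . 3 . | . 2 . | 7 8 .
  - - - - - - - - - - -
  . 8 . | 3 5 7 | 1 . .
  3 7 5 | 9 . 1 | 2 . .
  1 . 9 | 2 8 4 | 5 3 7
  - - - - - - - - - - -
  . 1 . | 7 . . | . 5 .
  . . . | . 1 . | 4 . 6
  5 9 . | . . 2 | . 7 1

Step 1. [r2c6∈{6}] r2c6's peers cover all but 6, so r2c6=6.
Step 2. [r8c2∈{2}] only 2 remains possible at r8c2 ⇒ r8c2=2.
Step 3. [r2c3∈{1,2,7}] across row 2, 7 lands solely at r2c3 ⇒ r2c3=7.
Step 4. [r9c4∈{4,6,8}] r9c4 is the only open cell in col 4 admitting 6 ⇒ r9c4=6.
Step 5. [r7c9∈{2,3,8,9}] row 7 places 2 nowhere but r7c9, so r7c9=2.
Step 6. [r3c6∈{9}] r3c6 is down to just 9, so r3c6=9.
Step 7. [r3c1∈{6}] r3c1 is down to just 6 ⇒ r3c1=6.
Step 8. [r7c1∈{4}] nothing but 4 survives at r7c1 ⇒ r7c1=4.
Step 9. [r4c3∈{2,4,6}] in col 3, 4 fits only at r4c3 ⇒ r4c3=4.
Step 10. [r7c6∈{3}] r7c6's peers cover all but 3. So r7c6=3.
Step 11. [r9c7∈{3,8}] in box 9, 3 fits only at r9c7, so r9c7=3.
Step 12. [r2c4∈{1,4}] in row 2, 1 fits only at r2c4, so r2c4=1.
Step 13. [r3c9∈{4,5}] r3c9 is the only open cell in row 3 admitting 5, so r3c9=5.
Step 14. [r4c8∈{6,9}] 6 has one home in row 4: r4c8, so r4c8=6.
Step 15. [r9c3∈{8}] r9c3 is down to just 8, so r9c3=8.
Step 16. [r2c9∈{4}] r2c9 is down to just 4. So r2c9=4.
Step 17. [r1c1∈{2,9}] row 1 places 9 nowhere but r1c1 ⇒ r1c1=9.
Step 18. [r2c8∈{2}] only 2 remains possible at r2c8. So r2c8=2.
Step 19. [r2c2∈{5}] r2c2's peers cover all but 5 ⇒ r2c2=5.
Step 20. [r4c9∈{9}] r4c9 is down to just 9. So r4c9=9.
Step 21. [r8c4∈{8}] r8c4 is down to just 8. So r8c4=8.
Step 22. [r8c1∈{7}] r8c1 is down to just 7, so r8c1=7.
Step 23. [r3c4∈{4}] nothing but 4 survives at r3c4, so r3c4=4.
Step 24. [r7c3∈{6}] r7c3's peers cover all but 6, so r7c3=6.
Step 25. [r5c9∈{8}] nothing but 8 survives at r5c9, so r5c9=8.
Step 26. [r1c9∈{3}] only 3 remains possible at r1c9, so r1c9=3.
Step 27. [r5c8∈{4}] r5c8's peers cover all but 4, so r5c8=4.
Step 28. [r1c5∈{7}] r1c5's peers cover all but 7, so r1c5=7.
Step 29. [r8c6∈{5}] r8c6's peers cover all but 5, so r8c6=5.
Step 30. [r3c3∈{1}] r3c3's peers cover all but 1, so r3c3=1.
Step 31. [r8c3∈{3}] r8c3 is down to just 3. So r8c3=3.
Step 32. [r5c5∈{6}] r5c5 is down to just 6, so r5c5=6.
Step 33. [r4c1∈{2}] r4c1 has the single candidate 2. So r4c1=2.
Step 34. [r6c2∈{6}] r6c2's peers cover all but 6. So r6c2=6.
Step 35. [r7c5∈{9}] nothing but 9 survives at r7c5, so r7c5=9.
Step 36. [r9c5∈{4}] r9c5 is down to just 4 ⇒ r9c5=4.
Step 37. [r7c7∈{8}] only 8 remains possible at r7c7. So r7c7=8.
Step 38. [r1c7∈{6}] only 6 remains possible at r1c7. So r1c7=6.
Step 39. [r1c3∈{2}] nothing but 2 survives at r1c3, so r1c3=2.
Step 40. [r8c8∈{9}] r8c8's peers cover all but 9. So r8c8=9.

Answer: 9 4 2 5 7 8 6 1 3 / 8 5 7 1 3 6 9 2 4 / 6 3 1 4 2 9 7 8 5 / 2 8 4 3 5 7 1 6 9 / 3 7 5 9 6 1 2 4 8 / 1 6 9 2 8 4 5 3 7 / 4 1 6 7 9 3 8 5 2 / 7 2 3 8 1 5 4 9 6 / 5 9 8 6 4 2 3 7 1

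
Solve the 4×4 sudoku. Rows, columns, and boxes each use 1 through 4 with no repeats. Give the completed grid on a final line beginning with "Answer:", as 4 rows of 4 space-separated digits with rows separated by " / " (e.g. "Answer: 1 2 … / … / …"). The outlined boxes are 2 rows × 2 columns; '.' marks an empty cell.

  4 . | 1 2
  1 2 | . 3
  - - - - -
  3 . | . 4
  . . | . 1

Step 1. [r3c3∈{2}] r3c3 is down to just 2, so r3c3=2.
Step 2. [r2c3∈{4}] r2c3 has the single candidate 4. So r2c3=4.
Step 3. [r1c2∈{3}] r1c2 is down to just 3, so r1c2=3.
Step 4. [r4c2∈{4}] r4c2's peers cover all but 4, so r4c2=4.
Step 5. [r4c1∈{2}] r4c1's peers cover all but 2, so r4c1=2.
Step 6. [r4c3∈{3}] only 3 remains possible at r4c3 ⇒ r4c3=3.
Step 7. [r3c2∈{1}] only 1 remains possible at r3c2. So r3c2=1.

Answer: 4 3 1 2 / 1 2 4 3 / 3 1 2 4 / 2 4 3 1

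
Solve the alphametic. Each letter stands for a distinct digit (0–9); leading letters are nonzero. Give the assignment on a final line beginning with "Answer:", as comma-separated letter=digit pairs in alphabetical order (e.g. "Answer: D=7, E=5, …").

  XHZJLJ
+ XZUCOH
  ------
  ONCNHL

Step 1. [col 1: J + H ≡ L (mod 10)] J=4 is one option consistent with column 1 (J + H ≡ L (mod 10), carry-in 0) — take it. So J=4.
Step 2. [col 1: J + H ≡ L (mod 10)] no forcing yet in column 1 (carry-in 0); L=0 is free and consistent — try it, so L=0.
Step 3. [col 1: J + H ≡ L (mod 10)] in column 1 we have J+H≡L with carry-in 0; given J=4, L=0 and digits 0,4 already taken and all letters distinct, that pins H to 6, so H=6.
Step 4. [col 2: L + O ≡ H (mod 10)] in column 2 we have L+O≡H with carry-in 1; given L=0, H=6 and digits 0,4,6 already taken and all letters distinct, that pins O to 5 ⇒ O=5.
Step 5. [col 3: J + C ≡ N (mod 10)] several values work for N in column 3 (J + C ≡ N (mod 10), carry-in 0); try N=3 ⇒ N=3.
Step 6. [col 3: J + C ≡ N (mod 10)] in column 3 we have J+C≡N with carry-in 0; given J=4, N=3 and digits 0,3,4,5,6 already taken and all letters distinct, that pins C to 9, so C=9.
Step 7. [col 4: Z + U ≡ C (mod 10)] no forcing yet in column 4 (carry-in 1); U=1 is free and consistent — try it ⇒ U=1.
Step 8. [col 4: Z + U ≡ C (mod 10)] in column 4 we have Z+U≡C with carry-in 1; given U=1, C=9 and digits 0,1,3,4,5,6,9 already taken and all letters distinct, that pins Z to 7 ⇒ Z=7.
Step 9. [col 6: X + X ≡ O (mod 10)] column 6: given O=5, carry-in 1, and digits 0,1,3,4,5,6,7,9 already taken and all letters distinct, X+X≡O (mod 10) forces X=2 ⇒ X=2.

Answer: C=9, H=6, J=4, L=0, N=3, O=5, U=1, X=2, Z=7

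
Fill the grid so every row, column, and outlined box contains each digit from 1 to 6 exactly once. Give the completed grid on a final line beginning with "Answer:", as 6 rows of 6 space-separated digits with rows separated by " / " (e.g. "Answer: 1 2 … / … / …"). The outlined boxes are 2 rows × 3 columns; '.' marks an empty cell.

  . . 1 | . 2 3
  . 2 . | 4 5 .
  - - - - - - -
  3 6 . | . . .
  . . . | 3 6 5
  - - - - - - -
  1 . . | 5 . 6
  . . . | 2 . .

Step 1. [r5c3∈{2,3,4}] across row 5, 2 lands solely at r5c3 ⇒ r5c3=2.
Step 2. [r4c3∈{4}] r4c3's peers cover all but 4 ⇒ r4c3=4.
Step 3. [r2c1∈{6}] r2c1 is down to just 6, so r2c1=6.
Step 4. [r2c6∈{1}] r2c6 has the single candidate 1, so r2c6=1.
Step 5. [r6c6∈{4}] nothing but 4 survives at r6c6. So r6c6=4.
Step 6. [r6c1∈{5}] r6c1 is down to just 5. So r6c1=5.
Step 7. [r6c2∈{3}] nothing but 3 survives at r6c2 ⇒ r6c2=3.
Step 8. [r1c1∈{4}] r1c1 is down to just 4. So r1c1=4.
Step 9. [r3c5∈{1,4}] across row 3, 4 lands solely at r3c5. So r3c5=4.
Step 10. [r1c2∈{5}] r1c2 is down to just 5 ⇒ r1c2=5.
Step 11. [r5c2∈{4}] only 4 remains possible at r5c2, so r5c2=4.
Step 12. [r3c4∈{1}] nothing but 1 survives at r3c4. So r3c4=1.
Step 13. [r5c5∈{3}] only 3 remains possible at r5c5 ⇒ r5c5=3.
Step 14. [r6c5∈{1}] r6c5's peers cover all but 1. So r6c5=1.
Step 15. [r6c3∈{6}] nothing but 6 survives at r6c3. So r6c3=6.
Step 16. [r4c2∈{1}] only 1 remains possible at r4c2, so r4c2=1.
Step 17. [r2c3∈{3}] only 3 remains possible at r2c3. So r2c3=3.
Step 18. [r3c3∈{5}] only 5 remains possible at r3c3, so r3c3=5.
Step 19. [r3c6∈{2}] r3c6 has the single candidate 2, so r3c6=2.
Step 20. [r1c4∈{6}] only 6 remains possible at r1c4, so r1c4=6.
Step 21. [r4c1∈{2}] r4c1's peers cover all but 2. So r4c1=2.

Answer: 4 5 1 6 2 3 / 6 2 3 4 5 1 / 3 6 5 1 4 2 / 2 1 4 3 6 5 / 1 4 2 5 3 6 / 5 3 6 2 1 4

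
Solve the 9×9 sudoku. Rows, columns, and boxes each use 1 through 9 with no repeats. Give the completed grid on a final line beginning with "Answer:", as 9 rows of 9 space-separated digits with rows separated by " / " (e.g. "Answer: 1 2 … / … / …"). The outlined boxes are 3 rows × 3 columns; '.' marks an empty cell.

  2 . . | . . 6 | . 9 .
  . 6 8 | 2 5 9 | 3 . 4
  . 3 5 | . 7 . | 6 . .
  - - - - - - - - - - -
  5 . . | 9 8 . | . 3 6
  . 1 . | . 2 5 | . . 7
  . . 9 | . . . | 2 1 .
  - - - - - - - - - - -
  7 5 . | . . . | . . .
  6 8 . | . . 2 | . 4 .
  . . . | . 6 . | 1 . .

Step 1. [r9c8∈{2,5,7,8}] 5 has one home in col 8: r9c8 ⇒ r9c8=5.
Step 2. [r5c8∈{8}] r5c8 has the single candidate 8. So r5c8=8.
Step 3. [r9c2∈{2,4,9}] col 2 places 9 nowhere but r9c2. So r9c2=9.
Step 4. [r4c6∈{1,4,7}] 1 has one home in row 4: r4c6. So r4c6=1.
Step 5. [r6c4∈{3,4,6,7}] row 6 places 6 nowhere but r6c4 ⇒ r6c4=6.
Step 6. [r6c6∈{3,4,7}] across box 5, 7 lands solely at r6c6 ⇒ r6c6=7.
Step 7. [r6c2∈{4}] r6c2 has the single candidate 4, so r6c2=4.
Step 8. [r5c4∈{3,4}] 4 has one home in box 5: r5c4. So r5c4=4.
Step 9. [r6c5∈{3}] r6c5 is down to just 3 ⇒ r6c5=3.
Step 10. [r1c4∈{1,3,8}] in row 1, 3 fits only at r1c4, so r1c4=3.
Step 11. [r1c7∈{5,7,8}] 5 has one home in col 7: r1c7. So r1c7=5.
Step 12. [r7c7∈{8,9}] r7c7 is the only open cell in col 7 admitting 8. So r7c7=8.
Step 13. [r7c4∈{1}] only 1 remains possible at r7c4 ⇒ r7c4=1.
Step 14. [r8c5∈{9}] only 9 remains possible at r8c5 ⇒ r8c5=9.
Step 15. [r7c5∈{4}] r7c5 has the single candidate 4 ⇒ r7c5=4.
Step 16. [r1c3∈{1,4,7}] row 1 places 4 nowhere but r1c3, so r1c3=4.
Step 17. [r7c6∈{3}] r7c6 is down to just 3, so r7c6=3.
Step 18. [r7c3∈{2}] r7c3's peers cover all but 2. So r7c3=2.
Step 19. [r9c3∈{3}] r9c3 has the single candidate 3. So r9c3=3.
Step 20. [r3c4∈{8}] r3c4 is down to just 8, so r3c4=8.
Step 21. [r8c4∈{5,7}] in row 8, 5 fits only at r8c4, so r8c4=5.
Step 22. [r1c5∈{1}] r1c5's peers cover all but 1, so r1c5=1.
Step 23. [r3c9∈{1,2}] r3c9 is the only open cell in col 9 admitting 1. So r3c9=1.
Step 24. [r4c3∈{7}] r4c3 has the single candidate 7, so r4c3=7.
Step 25. [r2c8∈{7}] nothing but 7 survives at r2c8. So r2c8=7.
Step 26. [r9c9∈{2}] r9c9 has the single candidate 2, so r9c9=2.
Step 27. [r5c7∈{9}] r5c7's peers cover all but 9, so r5c7=9.
Step 28. [r3c1∈{9}] nothing but 9 survives at r3c1 ⇒ r3c1=9.
Step 29. [r3c6∈{4}] r3c6 has the single candidate 4. So r3c6=4.
Step 30. [r3c8∈{2}] r3c8 is down to just 2, so r3c8=2.
Step 31. [r8c7∈{7}] nothing but 7 survives at r8c7, so r8c7=7.
Step 32. [r4c2∈{2}] nothing but 2 survives at r4c2, so r4c2=2.
Step 33. [r9c1∈{4}] nothing but 4 survives at r9c1 ⇒ r9c1=4.
Step 34. [r4c7∈{4}] only 4 remains possible at r4c7 ⇒ r4c7=4.
Step 35. [r6c9∈{5}] r6c9's peers cover all but 5. So r6c9=5.
Step 36. [r7c9∈{9}] r7c9 has the single candidate 9. So r7c9=9.
Step 37. [r7c8∈{6}] r7c8 is down to just 6, so r7c8=6.
Step 38. [r5c3∈{6}] r5c3 is down to just 6. So r5c3=6.
Step 39. [r1c2∈{7}] r1c2 has the single candidate 7, so r1c2=7.
Step 40. [r2c1∈{1}] r2c1 is down to just 1. So r2c1=1.
Step 41. [r9c6∈{8}] r9c6's peers cover all but 8, so r9c6=8.
Step 42. [r8c3∈{1}] r8c3's peers cover all but 1, so r8c3=1.
Step 43. [r9c4∈{7}] nothing but 7 survives at r9c4, so r9c4=7.
Step 44. [r5c1∈{3}] r5c1 has the single candidate 3. So r5c1=3.
Step 45. [r1c9∈{8}] only 8 remains possible at r1c9. So r1c9=8.
Step 46. [r8c9∈{3}] only 3 remains possible at r8c9, so r8c9=3.
Step 47. [r6c1∈{8}] r6c1's peers cover all but 8. So r6c1=8.

Answer: 2 7 4 3 1 6 5 9 8 / 1 6 8 2 5 9 3 7 4 / 9 3 5 8 7 4 6 2 1 / 5 2 7 9 8 1 4 3 6 / 3 1 6 4 2 5 9 8 7 / 8 4 9 6 3 7 2 1 5 / 7 5 2 1 4 3 8 6 9 / 6 8 1 5 9 2 7 4 3 / 4 9 3 7 6 8 1 5 2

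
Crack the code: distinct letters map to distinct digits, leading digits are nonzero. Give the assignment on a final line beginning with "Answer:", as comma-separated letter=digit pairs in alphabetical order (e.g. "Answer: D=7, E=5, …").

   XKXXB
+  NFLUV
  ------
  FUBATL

Step 1. [col 1: B + V ≡ L (mod 10)] several values work for B in column 1 (B + V ≡ L (mod 10), carry-in 0); try B=6. So B=6.
Step 2. [col 1: B + V ≡ L (mod 10)] several values work for V in column 1 (B + V ≡ L (mod 10), carry-in 0); try V=9, so V=9.
Step 3. [col 1: B + V ≡ L (mod 10)] from column 1 (B=6, V=9, carry-in 0, digits 6,9 already taken and all letters distinct): L must equal 5 ⇒ L=5.
Step 4. [col 2: X + U ≡ T (mod 10)] column 2 (X + U ≡ T (mod 10), carry-in 1) doesn't pin X yet; pick X=7 and continue, so X=7.
Step 5. [col 2: X + U ≡ T (mod 10)] column 2 (X + U ≡ T (mod 10), carry-in 1) doesn't pin U yet; pick U=0 and continue. So U=0.
Step 6. [col 2: X + U ≡ T (mod 10)] column 2 reads X+U+carry(1)=T with X=7, U=0; with digits 0,5,6,7,9 already taken and all letters distinct, the only value for T is 8, so T=8.
Step 7. [col 3: X + L ≡ A (mod 10)] column 3: given X=7, L=5, carry-in 0, and digits 0,5,6,7,8,9 already taken and all letters distinct, X+L≡A (mod 10) forces A=2 ⇒ A=2.
Step 8. [col 4: K + F ≡ B (mod 10)] no forcing yet in column 4 (carry-in 1); K=4 is free and consistent — try it ⇒ K=4.
Step 9. [col 4: K + F ≡ B (mod 10)] in column 4 we have K+F≡B with carry-in 1; given K=4, B=6 and digits 0,2,4,5,6,7,8,9 already taken and all letters distinct, that pins F to 1. So F=1.
Step 10. [col 5: X + N ≡ U (mod 10)] column 5 reads X+N+carry(0)=U with X=7, U=0; with digits 0,1,2,4,5,6,7,8,9 already taken and all letters distinct, the only value for N is 3 ⇒ N=3.

Answer: A=2, B=6, F=1, K=4, L=5, N=3, T=8, U=0, V=9, X=7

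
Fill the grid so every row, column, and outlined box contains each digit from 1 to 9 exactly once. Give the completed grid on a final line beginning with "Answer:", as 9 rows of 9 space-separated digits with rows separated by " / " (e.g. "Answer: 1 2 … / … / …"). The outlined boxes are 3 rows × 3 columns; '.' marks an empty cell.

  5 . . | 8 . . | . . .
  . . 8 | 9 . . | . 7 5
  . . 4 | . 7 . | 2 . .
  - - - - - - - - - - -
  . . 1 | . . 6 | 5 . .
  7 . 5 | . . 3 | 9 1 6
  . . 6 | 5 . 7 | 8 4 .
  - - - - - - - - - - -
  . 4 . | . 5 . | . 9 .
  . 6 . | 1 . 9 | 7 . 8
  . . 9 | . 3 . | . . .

Step 1. [r8c5∈{2,4}] r8c5 is the only open cell in row 8 admitting 4, so r8c5=4.
Step 2. [r3c4∈{3,6}] across col 4, 3 lands solely at r3c4, so r3c4=3.
Step 3. [r9c2∈{1,2,5,7,8}] in col 2, 5 fits only at r9c2. So r9c2=5.
Step 4. [r1c2∈{1,2,3,7,9}] in col 2, 7 fits only at r1c2, so r1c2=7.
Step 5. [r4c1∈{2,3,4,8,9}] col 1 places 4 nowhere but r4c1 ⇒ r4c1=4.
Step 6. [r4c4∈{2}] r4c4 has the single candidate 2 ⇒ r4c4=2.
Step 7. [r4c8∈{3}] r4c8 has the single candidate 3 ⇒ r4c8=3.
Step 8. [r1c8∈{6}] only 6 remains possible at r1c8, so r1c8=6.
Step 9. [r9c8∈{2}] r9c8 is down to just 2, so r9c8=2.
Step 10. [r7c6∈{2,8}] box 8 places 2 nowhere but r7c6 ⇒ r7c6=2.
Step 11. [r5c2∈{2,8}] across row 5, 2 lands solely at r5c2. So r5c2=2.
Step 12. [r1c9∈{1,3,4,9}] across row 1, 9 lands solely at r1c9. So r1c9=9.
Step 13. [r3c9∈{1}] only 1 remains possible at r3c9. So r3c9=1.
Step 14. [r2c2∈{1,3}] col 2 places 1 nowhere but r2c2 ⇒ r2c2=1.
Step 15. [r3c2∈{9}] r3c2 is down to just 9 ⇒ r3c2=9.
Step 16. [r7c1∈{1,3,8}] r7c1 is the only open cell in row 7 admitting 8. So r7c1=8.
Step 17. [r7c7∈{1,3,6}] row 7 places 1 nowhere but r7c7, so r7c7=1.
Step 18. [r4c5∈{8,9}] r4c5 is the only open cell in row 4 admitting 9 ⇒ r4c5=9.
Step 19. [r1c6∈{1,4}] 1 has one home in col 6: r1c6. So r1c6=1.
Step 20. [r1c7∈{3,4}] 4 has one home in row 1: r1c7 ⇒ r1c7=4.
Step 21. [r1c3∈{2,3}] row 1 places 3 nowhere but r1c3, so r1c3=3.
Step 22. [r2c1∈{2,6}] box 1 places 2 nowhere but r2c1 ⇒ r2c1=2.
Step 23. [r9c4∈{6,7}] row 9 places 7 nowhere but r9c4. So r9c4=7.
Step 24. [r6c1∈{3,9}] 9 has one home in row 6: r6c1. So r6c1=9.
Step 25. [r5c5∈{8}] nothing but 8 survives at r5c5 ⇒ r5c5=8.
Step 26. [r3c8∈{8}] r3c8's peers cover all but 8, so r3c8=8.
Step 27. [r3c1∈{6}] nothing but 6 survives at r3c1 ⇒ r3c1=6.
Step 28. [r2c7∈{3}] r2c7 is down to just 3, so r2c7=3.
Step 29. [r7c4∈{6}] nothing but 6 survives at r7c4. So r7c4=6.
Step 30. [r4c9∈{7}] r4c9 is down to just 7 ⇒ r4c9=7.
Step 31. [r5c4∈{4}] only 4 remains possible at r5c4. So r5c4=4.
Step 32. [r9c7∈{6}] r9c7 is down to just 6 ⇒ r9c7=6.
Step 33. [r9c9∈{4}] nothing but 4 survives at r9c9. So r9c9=4.
Step 34. [r6c5∈{1}] r6c5's peers cover all but 1, so r6c5=1.
Step 35. [r9c6∈{8}] r9c6 is down to just 8, so r9c6=8.
Step 36. [r8c3∈{2}] r8c3's peers cover all but 2 ⇒ r8c3=2.
Step 37. [r8c8∈{5}] r8c8's peers cover all but 5. So r8c8=5.
Step 38. [r7c3∈{7}] only 7 remains possible at r7c3 ⇒ r7c3=7.
Step 39. [r4c2∈{8}] r4c2 has the single candidate 8 ⇒ r4c2=8.
Step 40. [r2c6∈{4}] nothing but 4 survives at r2c6 ⇒ r2c6=4.
Step 41. [r6c2∈{3}] only 3 remains possible at r6c2 ⇒ r6c2=3.
Step 42. [r1c5∈{2}] nothing but 2 survives at r1c5, so r1c5=2.
Step 43. [r6c9∈{2}] only 2 remains possible at r6c9 ⇒ r6c9=2.
Step 44. [r8c1∈{3}] r8c1 is down to just 3, so r8c1=3.
Step 45. [r3c6∈{5}] r3c6 is down to just 5. So r3c6=5.
Step 46. [r9c1∈{1}] only 1 remains possible at r9c1, so r9c1=1.
Step 47. [r7c9∈{3}] nothing but 3 survives at r7c9 ⇒ r7c9=3.
Step 48. [r2c5∈{6}] nothing but 6 survives at r2c5. So r2c5=6.

Answer: 5 7 3 8 2 1 4 6 9 / 2 1 8 9 6 4 3 7 5 / 6 9 4 3 7 5 2 8 1 / 4 8 1 2 9 6 5 3 7 / 7 2 5 4 8 3 9 1 6 / 9 3 6 5 1 7 8 4 2 / 8 4 7 6 5 2 1 9 3 / 3 6 2 1 4 9 7 5 8 / 1 5 9 7 3 8 6 2 4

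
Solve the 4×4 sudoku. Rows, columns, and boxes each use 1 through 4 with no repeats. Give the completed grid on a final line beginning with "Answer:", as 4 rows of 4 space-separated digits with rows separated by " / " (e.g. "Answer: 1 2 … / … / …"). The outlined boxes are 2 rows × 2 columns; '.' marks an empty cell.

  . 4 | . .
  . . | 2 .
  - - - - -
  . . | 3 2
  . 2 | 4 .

Step 1. [r2c2∈{1,3}] 3 has one home in col 2: r2c2, so r2c2=3.
Step 2. [r2c1∈{1}] r2c1's peers cover all but 1. So r2c1=1.
Step 3. [r4c4∈{1}] nothing but 1 survives at r4c4, so r4c4=1.
Step 4. [r1c1∈{2}] r1c1 has the single candidate 2 ⇒ r1c1=2.
Step 5. [r4c1∈{3}] r4c1 is down to just 3. So r4c1=3.
Step 6. [r2c4∈{4}] nothing but 4 survives at r2c4. So r2c4=4.
Step 7. [r1c3∈{1}] nothing but 1 survives at r1c3, so r1c3=1.
Step 8. [r1c4∈{3}] nothing but 3 survives at r1c4. So r1c4=3.
Step 9. [r3c1∈{4}] r3c1's peers cover all but 4 ⇒ r3c1=4.
Step 10. [r3c2∈{1}] r3c2 has the single candidate 1 ⇒ r3c2=1.

Answer: 2 4 1 3 / 1 3 2 4 / 4 1 3 2 / 3 2 4 1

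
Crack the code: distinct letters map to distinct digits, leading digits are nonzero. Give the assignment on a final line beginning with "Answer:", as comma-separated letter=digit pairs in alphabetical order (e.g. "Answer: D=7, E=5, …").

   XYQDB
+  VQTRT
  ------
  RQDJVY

Step 1. [col 1: B + T ≡ Y (mod 10)] several values work for B in column 1 (B + T ≡ Y (mod 10), carry-in 0); try B=6 ⇒ B=6.
Step 2. [col 1: B + T ≡ Y (mod 10)] column 1 (B + T ≡ Y (mod 10), carry-in 0) doesn't pin Y yet; pick Y=4 and continue, so Y=4.
Step 3. [col 1: B + T ≡ Y (mod 10)] column 1: given B=6, Y=4, carry-in 0, and digits 4,6 already taken and all letters distinct, B+T≡Y (mod 10) forces T=8 ⇒ T=8.
Step 4. [col 2: D + R ≡ V (mod 10)] D=7 is one option consistent with column 2 (D + R ≡ V (mod 10), carry-in 1) — take it. So D=7.
Step 5. [col 2: D + R ≡ V (mod 10)] V=9 is one option consistent with column 2 (D + R ≡ V (mod 10), carry-in 1) — take it, so V=9.
Step 6. [col 2: D + R ≡ V (mod 10)] in column 2 we have D+R≡V with carry-in 1; given D=7, V=9 and digits 4,6,7,8,9 already taken and all letters distinct, that pins R to 1, so R=1.
Step 7. [col 3: Q + T ≡ J (mod 10)] Q=2 is one option consistent with column 3 (Q + T ≡ J (mod 10), carry-in 0) — take it, so Q=2.
Step 8. [col 3: Q + T ≡ J (mod 10)] column 3 reads Q+T+carry(0)=J with Q=2, T=8; with digits 1,2,4,6,7,8,9 already taken and all letters distinct, the only value for J is 0, so J=0.
Step 9. [col 5: X + V ≡ Q (mod 10)] column 5: given V=9, Q=2, carry-in 0, and digits 0,1,2,4,6,7,8,9 already taken and all letters distinct, X+V≡Q (mod 10) forces X=3 ⇒ X=3.

Answer: B=6, D=7, J=0, Q=2, R=1, T=8, V=9, X=3, Y=4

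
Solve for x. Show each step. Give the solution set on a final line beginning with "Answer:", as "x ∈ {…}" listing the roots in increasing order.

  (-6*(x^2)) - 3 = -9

Step 1. [(-6*(x^2)) - 3 = -9] the outer -3 inverts by adding 3. So sub: -6*(x^2) = -6.
Step 2. [-6*(x^2) = -6] -6·(inner) — divide through by -6, so div: x^2 = 1.
Step 3. [x^2 = 1] √ both sides: 1 ≥ 0 gives two branches. So sqrt: x = 1 or -1.

Answer: x ∈ {-1, 1}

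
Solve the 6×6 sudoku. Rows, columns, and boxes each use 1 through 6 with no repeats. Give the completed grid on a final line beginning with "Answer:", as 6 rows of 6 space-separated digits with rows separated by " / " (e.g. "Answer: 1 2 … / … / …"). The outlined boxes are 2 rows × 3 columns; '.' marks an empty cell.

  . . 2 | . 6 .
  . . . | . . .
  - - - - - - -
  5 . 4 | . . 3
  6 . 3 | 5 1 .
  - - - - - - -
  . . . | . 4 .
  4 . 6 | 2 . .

Step 1. [r3c2∈{1,2}] row 3 places 1 nowhere but r3c2, so r3c2=1.
Step 2. [r6c6∈{1,5}] 1 has one home in row 6: r6c6 ⇒ r6c6=1.
Step 3. [r4c6∈{2,4}] row 4 places 4 nowhere but r4c6 ⇒ r4c6=4.
Step 4. [r1c6∈{5}] r1c6's peers cover all but 5. So r1c6=5.
Step 5. [r5c1∈{1,2,3}] r5c1 is the only open cell in col 1 admitting 2, so r5c1=2.
Step 6. [r2c2∈{3,4,5,6}] in row 2, 6 fits only at r2c2. So r2c2=6.
Step 7. [r2c4∈{1,3,4}] r2c4 is the only open cell in row 2 admitting 4. So r2c4=4.
Step 8. [r6c5∈{3,5}] across col 5, 5 lands solely at r6c5. So r6c5=5.
Step 9. [r5c4∈{3,6}] in box 6, 3 fits only at r5c4 ⇒ r5c4=3.
Step 10. [r2c3∈{1,5}] across row 2, 5 lands solely at r2c3 ⇒ r2c3=5.
Step 11. [r2c1∈{1,3}] 1 has one home in row 2: r2c1, so r2c1=1.
Step 12. [r3c5∈{2}] r3c5 is down to just 2. So r3c5=2.
Step 13. [r1c2∈{3,4}] across row 1, 4 lands solely at r1c2, so r1c2=4.
Step 14. [r2c6∈{2}] r2c6 is down to just 2 ⇒ r2c6=2.
Step 15. [r5c3∈{1}] r5c3's peers cover all but 1 ⇒ r5c3=1.
Step 16. [r1c4∈{1}] r1c4 has the single candidate 1. So r1c4=1.
Step 17. [r3c4∈{6}] nothing but 6 survives at r3c4. So r3c4=6.
Step 18. [r5c6∈{6}] r5c6 has the single candidate 6, so r5c6=6.
Step 19. [r2c5∈{3}] r2c5's peers cover all but 3, so r2c5=3.
Step 20. [r5c2∈{5}] r5c2 is down to just 5. So r5c2=5.
Step 21. [r1c1∈{3}] only 3 remains possible at r1c1. So r1c1=3.
Step 22. [r4c2∈{2}] r4c2 has the single candidate 2, so r4c2=2.
Step 23. [r6c2∈{3}] only 3 remains possible at r6c2. So r6c2=3.

Answer: 3 4 2 1 6 5 / 1 6 5 4 3 2 / 5 1 4 6 2 3 / 6 2 3 5 1 4 / 2 5 1 3 4 6 / 4 3 6 2 5 1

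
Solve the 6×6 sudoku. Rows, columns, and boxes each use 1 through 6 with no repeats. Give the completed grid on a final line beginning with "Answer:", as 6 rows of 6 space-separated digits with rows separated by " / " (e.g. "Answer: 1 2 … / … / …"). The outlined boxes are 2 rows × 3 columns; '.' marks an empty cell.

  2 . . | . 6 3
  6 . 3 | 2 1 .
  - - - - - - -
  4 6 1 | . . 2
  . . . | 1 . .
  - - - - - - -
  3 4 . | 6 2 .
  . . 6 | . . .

Step 1. [r2c2∈{5}] nothing but 5 survives at r2c2 ⇒ r2c2=5.
Step 2. [r4c1∈{5}] r4c1 is down to just 5. So r4c1=5.
Step 3. [r2c6∈{4}] r2c6 has the single candidate 4, so r2c6=4.
Step 4. [r6c4∈{3,4,5}] col 4 places 4 nowhere but r6c4 ⇒ r6c4=4.
Step 5. [r3c4∈{3,5}] 3 has one home in col 4: r3c4 ⇒ r3c4=3.
Step 6. [r6c2∈{1,2}] 2 has one home in row 6: r6c2, so r6c2=2.
Step 7. [r5c6∈{1,5}] 1 has one home in row 5: r5c6 ⇒ r5c6=1.
Step 8. [r6c5∈{3,5}] row 6 places 3 nowhere but r6c5. So r6c5=3.
Step 9. [r1c4∈{5}] r1c4's peers cover all but 5. So r1c4=5.
Step 10. [r4c6∈{6}] r4c6's peers cover all but 6, so r4c6=6.
Step 11. [r6c6∈{5}] r6c6 is down to just 5, so r6c6=5.
Step 12. [r1c2∈{1}] nothing but 1 survives at r1c2 ⇒ r1c2=1.
Step 13. [r4c3∈{2}] only 2 remains possible at r4c3 ⇒ r4c3=2.
Step 14. [r1c3∈{4}] r1c3 is down to just 4, so r1c3=4.
Step 15. [r4c5∈{4}] r4c5 has the single candidate 4. So r4c5=4.
Step 16. [r6c1∈{1}] only 1 remains possible at r6c1 ⇒ r6c1=1.
Step 17. [r4c2∈{3}] r4c2's peers cover all but 3 ⇒ r4c2=3.
Step 18. [r5c3∈{5}] r5c3's peers cover all but 5. So r5c3=5.
Step 19. [r3c5∈{5}] r3c5 is down to just 5. So r3c5=5.

Answer: 2 1 4 5 6 3 / 6 5 3 2 1 4 / 4 6 1 3 5 2 / 5 3 2 1 4 6 / 3 4 5 6 2 1 / 1 2 6 4 3 5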